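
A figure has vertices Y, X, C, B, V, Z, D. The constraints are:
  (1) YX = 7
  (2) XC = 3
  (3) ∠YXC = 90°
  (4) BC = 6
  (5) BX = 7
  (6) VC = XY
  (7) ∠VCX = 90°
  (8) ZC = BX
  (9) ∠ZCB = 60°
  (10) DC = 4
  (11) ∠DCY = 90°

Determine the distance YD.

Step 1: By the law of cosines on triangle CXY: CY² = 3² + 7² − 2·3·7·cos(90°) = 58, so CY = √58.
Step 2: By the law of cosines on triangle YCD: YD² = √58² + 4² − 2·√58·4·cos(90°) = 74, so YD = √74.

Therefore, the length of YD = √74.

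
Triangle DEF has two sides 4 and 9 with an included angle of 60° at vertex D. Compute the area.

Area = (1/2) * DE * DF * sin(D)
Area = (1/2) * 4 * 9 * sin(60°)
Area = (1/2) * 4 * 9 * sqrt(3)/2
Area = 9*sqrt(3)

9*sqrt(3)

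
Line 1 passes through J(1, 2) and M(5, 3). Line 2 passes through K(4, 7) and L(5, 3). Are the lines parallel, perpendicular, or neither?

Slope of line 1: m1 = (3 - 2)/(5 - 1) = 1/4 = 1/4
Slope of line 2: m2 = (3 - 7)/(5 - 4) = -4/1 = -4
Two lines are perpendicular when the product of their slopes is -1 (negative reciprocals).
m1 * m2 = (1/4) * (-4) = -1, confirming perpendicularity.

Perpendicular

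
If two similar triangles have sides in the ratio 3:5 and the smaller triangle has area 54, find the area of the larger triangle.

Area ratio = (3/5)^2 = 9/25. Area of the larger triangle = 54 * 25/9 = 150.

150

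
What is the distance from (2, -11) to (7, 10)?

The horizontal distance is |7 - 2| = 5 and the vertical distance is |10 - -11| = 21.
By the Pythagorean theorem, d = sqrt(5^2 + 21^2) = sqrt(466).

sqrt(466)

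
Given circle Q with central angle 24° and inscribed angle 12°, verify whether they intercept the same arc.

By the inscribed angle theorem, if both angles subtend the same arc, the inscribed angle must be half the central angle.
Half of 24° = 12°, which equals the given inscribed angle of 12°.
Therefore, yes, they correspond to the same arc.

Yes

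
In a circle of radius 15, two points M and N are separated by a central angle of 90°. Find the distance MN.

Drop a perpendicular from the center to the chord, bisecting both the chord and the central angle.
Each half-chord = r sin(θ/2) = 15 sin(45°).
The full chord = 2 × 15 × sin(45°) = 15*sqrt(2).

15*sqrt(2)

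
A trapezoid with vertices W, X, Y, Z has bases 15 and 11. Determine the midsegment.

The midsegment (median) of a trapezoid connects the midpoints of the non-parallel sides.
Its length is the average of the two bases: (15 + 11) / 2 = 13.

13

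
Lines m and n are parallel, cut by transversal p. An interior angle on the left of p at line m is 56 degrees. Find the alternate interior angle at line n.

Alternate interior angles are equal: 56 degrees.

56 degrees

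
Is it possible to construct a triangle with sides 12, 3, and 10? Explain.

For three segments to close into a triangle, no single side can be as long as the other two combined.
The longest side is 12, and 3 + 10 = 13 > 12.
A triangle can be formed.

Yes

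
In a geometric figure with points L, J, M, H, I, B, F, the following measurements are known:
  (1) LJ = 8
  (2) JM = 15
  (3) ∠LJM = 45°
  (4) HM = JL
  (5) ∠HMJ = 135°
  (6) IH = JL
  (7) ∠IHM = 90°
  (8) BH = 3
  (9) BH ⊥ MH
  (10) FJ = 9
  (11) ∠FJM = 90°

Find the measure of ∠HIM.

From the given relations: IH = JL = 8; HM = JL = 8.
Step 1: By the law of cosines on triangle IHM: IM² = 8² + 8² − 2·8·8·cos(90°) = 128, so IM = 8·√2.
Step 2: By the inverse law of cosines on triangle HIM: cos(∠HIM) = (8² + (8·√2)² − 8²) / (2·8·8·√2) = 128/181.02 = 0.7071, so ∠HIM = 45°.

Therefore, the measure of angle ∠HIM = 45°.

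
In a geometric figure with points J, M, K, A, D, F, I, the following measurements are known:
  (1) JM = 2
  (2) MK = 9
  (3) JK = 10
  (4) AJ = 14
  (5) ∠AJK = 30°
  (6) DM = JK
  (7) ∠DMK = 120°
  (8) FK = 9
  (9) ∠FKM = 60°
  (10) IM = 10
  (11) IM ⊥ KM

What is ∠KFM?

Step 1: By the law of cosines on triangle FKM: FM² = 9² + 9² − 2·9·9·cos(60°) = 81, so FM = 9.
Step 2: By the inverse law of cosines on triangle KFM: cos(∠KFM) = (9² + 9² − 9²) / (2·9·9) = 81/162 = 0.5, so ∠KFM = 60°.

Therefore, the measure of angle ∠KFM = 60°.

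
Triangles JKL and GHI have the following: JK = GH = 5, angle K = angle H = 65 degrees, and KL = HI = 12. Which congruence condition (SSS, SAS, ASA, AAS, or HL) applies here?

The given information provides:
JK = GH = 5, angle K = angle H = 65 degrees, and KL = HI = 12
This matches the SAS congruence theorem.
Two pairs of corresponding sides and the included angle are equal (Side-Angle-Side).

SAS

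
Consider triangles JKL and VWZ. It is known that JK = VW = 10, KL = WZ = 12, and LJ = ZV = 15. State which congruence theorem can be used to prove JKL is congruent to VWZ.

Consider the given information: JK = VW = 10, KL = WZ = 12, and LJ = ZV = 15
This is not ASA or HL: ASA requires two angles and the side between them. HL only applies to right triangles with matching hypotenuse and leg.
The correct criterion is SSS. All three pairs of corresponding sides are equal (Side-Side-Side).

SSS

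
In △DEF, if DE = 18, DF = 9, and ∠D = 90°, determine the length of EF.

Since angle D = 90°, this is a right triangle and the law of cosines reduces to the Pythagorean theorem.
EF^2 = 18^2 + 9^2 = 405
EF = 9*sqrt(5)

9*sqrt(5)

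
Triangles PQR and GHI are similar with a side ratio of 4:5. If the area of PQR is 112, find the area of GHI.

Area ratio = (4/5)^2 = 16/25. Area of GHI = 112 * 25/16 = 175.

175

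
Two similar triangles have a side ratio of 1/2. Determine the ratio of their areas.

Area ratio = (side ratio)^2 = (1/2)^2 = 1:4.

1:4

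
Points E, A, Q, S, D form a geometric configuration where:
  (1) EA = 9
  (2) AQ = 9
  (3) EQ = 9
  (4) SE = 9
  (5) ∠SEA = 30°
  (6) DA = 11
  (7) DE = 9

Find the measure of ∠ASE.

Step 1: By the law of cosines on triangle SEA: SA² = 9² + 9² − 2·9·9·cos(30°) = 21.7, so SA ≈ 4.66.
Step 2: By the inverse law of cosines on triangle ASE: cos(∠ASE) = (4.66² + 9² − 9²) / (2·4.66·9) = 21.7/83.86 = 0.2588, so ∠ASE = 75°.

Therefore, the measure of angle ∠ASE = 75°.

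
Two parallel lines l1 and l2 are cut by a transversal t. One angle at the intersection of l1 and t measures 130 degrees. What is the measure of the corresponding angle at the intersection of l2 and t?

Corresponding angles are equal: 130 degrees.

130 degrees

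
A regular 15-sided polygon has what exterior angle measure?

Each exterior angle of a regular n-gon is 360 / n.
For n = 15: 360 / 15 = 24 degrees.

24 degrees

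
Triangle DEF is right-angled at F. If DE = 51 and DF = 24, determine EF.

By the Pythagorean theorem: EF^2 = DE^2 - DF^2
EF^2 = 51^2 - 24^2 = 2601 - 576 = 2025
EF = sqrt(2025) = 45

45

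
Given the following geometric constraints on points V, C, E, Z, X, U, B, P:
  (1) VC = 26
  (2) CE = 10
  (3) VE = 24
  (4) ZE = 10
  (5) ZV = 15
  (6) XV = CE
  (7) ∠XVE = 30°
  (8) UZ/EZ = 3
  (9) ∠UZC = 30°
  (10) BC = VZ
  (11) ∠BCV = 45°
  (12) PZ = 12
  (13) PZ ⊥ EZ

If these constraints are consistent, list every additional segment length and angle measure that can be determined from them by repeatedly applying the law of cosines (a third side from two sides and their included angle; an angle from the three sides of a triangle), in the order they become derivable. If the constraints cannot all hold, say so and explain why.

The constraints are consistent. Derivable facts, in order:
After 1 step:
- EP = 2·√61
- EX ≈ 16.13
- VB ≈ 18.69
- ∠CEV = 90°
- ∠CVE = 22.62°
- ∠ECV = 67.38°
- ∠EVZ = 13.19°
- ∠EZV = 146.79°
- ∠VEZ = 20.02°
After 2 steps:
- ∠BVC = 34.57°
- ∠CBV = 100.43°
- ∠EPZ = 39.81°
- ∠EXV = 131.95°
- ∠PEZ = 50.19°
- ∠VEX = 18.05°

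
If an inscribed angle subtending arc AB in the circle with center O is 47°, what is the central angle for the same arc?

Central angle = 2 × 47° = 94° (inscribed angle theorem).

94°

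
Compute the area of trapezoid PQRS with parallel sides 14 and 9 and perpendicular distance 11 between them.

A trapezoid's area equals the midsegment times the height.
The midsegment is (14 + 9) / 2 = 23/2.
Area = 23/2 * 11 = 253/2.

253/2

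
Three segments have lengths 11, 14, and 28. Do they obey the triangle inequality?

No.
The triangle inequality is violated: 11 + 14 = 25 ≤ 28.
These lengths cannot form a triangle.

No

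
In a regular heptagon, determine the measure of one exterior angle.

Each exterior angle of a regular n-gon is 360 / n.
For n = 7: 360 / 7 = 360/7 degrees.

360/7 degrees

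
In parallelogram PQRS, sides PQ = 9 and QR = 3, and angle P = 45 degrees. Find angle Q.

Opposite sides of a parallelogram are parallel, so consecutive angles form co-interior angles on a transversal.
Co-interior angles sum to 180°, giving angle Q = 180 - 45 = 135 degrees.

135 degrees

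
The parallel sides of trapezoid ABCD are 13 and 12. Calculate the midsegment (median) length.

midsegment = (13 + 12) / 2 = 25 / 2 = 25/2

25/2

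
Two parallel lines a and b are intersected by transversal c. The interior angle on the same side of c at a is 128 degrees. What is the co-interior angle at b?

Co-interior angles (same-side interior) formed by parallel lines and a transversal are supplementary (sum to 180 degrees).
The given angle is 128 degrees.
The co-interior angle = 180 - 128 = 52 degrees.

52 degrees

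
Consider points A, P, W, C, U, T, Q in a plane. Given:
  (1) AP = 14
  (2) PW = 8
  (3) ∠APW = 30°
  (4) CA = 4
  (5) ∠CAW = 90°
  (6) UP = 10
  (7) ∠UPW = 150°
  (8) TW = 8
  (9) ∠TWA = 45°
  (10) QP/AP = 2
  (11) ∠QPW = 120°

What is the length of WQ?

From the given relations: QP = 2·AP = 2·14 = 28.
Step 1: By the law of cosines on triangle WPQ: WQ² = 8² + 28² − 2·8·28·cos(120°) = 1072, so WQ = 4·√67.

Therefore, the length of WQ = 4·√67.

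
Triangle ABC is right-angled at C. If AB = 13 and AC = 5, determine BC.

By the Pythagorean theorem: BC^2 = AB^2 - AC^2
BC^2 = 13^2 - 5^2 = 169 - 25 = 144
BC = sqrt(144) = 12

12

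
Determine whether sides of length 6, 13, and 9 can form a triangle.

Check all three triangle inequalities:
6 + 13 = 19 > 9 ✓
6 + 9 = 15 > 13 ✓
13 + 9 = 22 > 6 ✓
All conditions hold, so these sides form a valid triangle.

Yes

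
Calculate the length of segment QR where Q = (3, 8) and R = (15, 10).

The horizontal distance is |15 - 3| = 12 and the vertical distance is |10 - 8| = 2.
By the Pythagorean theorem, d = sqrt(12^2 + 2^2) = sqrt(148) = 2*sqrt(37).

2*sqrt(37)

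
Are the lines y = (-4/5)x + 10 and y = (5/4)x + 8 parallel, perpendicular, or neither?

Slope of line 1: m1 = -4/5
Slope of line 2: m2 = 5/4
m1 * m2 = -1, so perpendicular.

Perpendicular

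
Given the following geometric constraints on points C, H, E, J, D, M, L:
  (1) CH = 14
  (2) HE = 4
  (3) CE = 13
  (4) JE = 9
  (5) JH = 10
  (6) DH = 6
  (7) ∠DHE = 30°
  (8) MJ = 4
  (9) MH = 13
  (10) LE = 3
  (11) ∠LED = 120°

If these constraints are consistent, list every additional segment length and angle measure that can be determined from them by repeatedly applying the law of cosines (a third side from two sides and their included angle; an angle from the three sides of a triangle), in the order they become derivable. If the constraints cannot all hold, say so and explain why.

The constraints are consistent. Derivable facts, in order:
After 1 step:
- ED ≈ 3.23
- ∠CEH = 96.07°
- ∠CHE = 67.42°
- ∠ECH = 16.51°
- ∠EHJ = 64.06°
- ∠EJH = 23.56°
- ∠HEJ = 92.39°
- ∠HJM = 131.49°
- ∠HMJ = 35.18°
- ∠JHM = 13.33°
After 2 steps:
- DL ≈ 5.4
- ∠DEH = 111.74°
- ∠EDH = 38.26°
After 3 steps:
- ∠DLE = 31.22°
- ∠EDL = 28.78°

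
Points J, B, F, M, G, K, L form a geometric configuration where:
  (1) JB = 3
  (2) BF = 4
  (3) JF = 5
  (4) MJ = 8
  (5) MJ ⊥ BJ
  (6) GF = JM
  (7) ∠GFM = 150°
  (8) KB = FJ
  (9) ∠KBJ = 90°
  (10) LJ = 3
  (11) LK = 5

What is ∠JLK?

From the given relations: KB = FJ = 5.
Step 1: By the law of cosines on triangle JBK: JK² = 3² + 5² − 2·3·5·cos(90°) = 34, so JK = √34.
Step 2: By the inverse law of cosines on triangle JLK: cos(∠JLK) = (3² + 5² − √34²) / (2·3·5) = 0/30 = 0, so ∠JLK = 90°.

Therefore, the measure of angle ∠JLK = 90°.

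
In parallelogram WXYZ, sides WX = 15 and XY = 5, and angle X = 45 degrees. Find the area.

Area = a * b * sin(theta)
Area = 15 * 5 * sin(45 degrees)
Area = 75 * sqrt(2)/2
Area = 75*sqrt(2)/2

75*sqrt(2)/2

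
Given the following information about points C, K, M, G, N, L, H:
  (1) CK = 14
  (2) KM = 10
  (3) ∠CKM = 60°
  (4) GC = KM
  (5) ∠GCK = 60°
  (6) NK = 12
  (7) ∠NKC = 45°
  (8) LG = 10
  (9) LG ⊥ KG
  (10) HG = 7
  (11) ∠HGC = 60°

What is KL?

From the given relations: GC = KM = 10.
Step 1: By the law of cosines on triangle GCK: GK² = 10² + 14² − 2·10·14·cos(60°) = 156, so GK = 2·√39.
Step 2: By the law of cosines on triangle KGL: KL² = (2·√39)² + 10² − 2·2·√39·10·cos(90°) = 256, so KL = 16.

Therefore, the length of KL = 16.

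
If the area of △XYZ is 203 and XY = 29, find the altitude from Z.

height = 2 * 203 / 29 = 14

14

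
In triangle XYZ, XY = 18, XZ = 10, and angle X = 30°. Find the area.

When two sides and the included angle are known, the area formula is (1/2)ab sin(C).
The height from one side to the opposite vertex is 10 sin(30°) = 5.
Area = (1/2) * 18 * 5 = 45.

45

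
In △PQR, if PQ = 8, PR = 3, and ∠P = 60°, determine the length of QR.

Law of cosines: QR^2 = 8^2 + 3^2 - 2(8)(3)cos(60°) = 49, so QR = 7.

7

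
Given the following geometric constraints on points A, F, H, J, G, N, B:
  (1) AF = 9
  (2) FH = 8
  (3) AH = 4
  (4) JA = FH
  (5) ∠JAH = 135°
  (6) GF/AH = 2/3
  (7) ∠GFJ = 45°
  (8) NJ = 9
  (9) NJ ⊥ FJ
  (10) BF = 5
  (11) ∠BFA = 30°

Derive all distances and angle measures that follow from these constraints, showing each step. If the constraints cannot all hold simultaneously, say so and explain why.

The constraints are consistent.

From the given relations:
  JA = FH = 8
  GF = 2/3·AH = 2/3·4 ≈ 2.67

Step 1: From AF = 9, FB = 5, and ∠AFB = 30°, by the law of cosines:
  AB² = AF² + FB² - 2·AF·FB·cos(30°) = 81 + 25 - 77.94 = 28.06
  AB ≈ 5.3

Step 2: From HA = 4, AJ = 8, and ∠HAJ = 135°, by the law of cosines:
  HJ² = HA² + AJ² - 2·HA·AJ·cos(135°) = 16 + 64 + 45.25 = 125.3
  HJ ≈ 11.19

Step 3: From AF = 9, AH = 4, FH = 8, by the inverse law of cosines:
  cos(∠FAH) = (AF² + AH² - FH²) / (2·AF·AH)
  ∠FAH = 62.72°

Step 4: From FA = 9, FH = 8, AH = 4, by the inverse law of cosines:
  cos(∠AFH) = (FA² + FH² - AH²) / (2·FA·FH)
  ∠AFH = 26.38°

Step 5: From HA = 4, HF = 8, AF = 9, by the inverse law of cosines:
  cos(∠AHF) = (HA² + HF² - AF²) / (2·HA·HF)
  ∠AHF = 90.9°

Step 6: From AB = 5.3, AF = 9, BF = 5, by the inverse law of cosines:
  cos(∠BAF) = (AB² + AF² - BF²) / (2·AB·AF)
  ∠BAF = 28.16°

Step 7: From HA = 4, HJ = 11.19, AJ = 8, by the inverse law of cosines:
  cos(∠AHJ) = (HA² + HJ² - AJ²) / (2·HA·HJ)
  ∠AHJ = 30.36°

Step 8: From JA = 8, JH = 11.19, AH = 4, by the inverse law of cosines:
  cos(∠AJH) = (JA² + JH² - AH²) / (2·JA·JH)
  ∠AJH = 14.64°

Step 9: From BA = 5.3, BF = 5, AF = 9, by the inverse law of cosines:
  cos(∠ABF) = (BA² + BF² - AF²) / (2·BA·BF)
  ∠ABF = 121.84°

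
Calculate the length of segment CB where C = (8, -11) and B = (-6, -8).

The horizontal distance is |-6 - 8| = 14 and the vertical distance is |-8 - -11| = 3.
By the Pythagorean theorem, d = sqrt(14^2 + 3^2) = sqrt(205).

sqrt(205)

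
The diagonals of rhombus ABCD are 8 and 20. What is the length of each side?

Half-diagonals are 4 and 10. side = sqrt(4^2 + 10^2) = sqrt(116) = 2*sqrt(29)

2*sqrt(29)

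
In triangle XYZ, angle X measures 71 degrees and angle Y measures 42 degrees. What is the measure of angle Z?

Let angle Z = x. Then 71 + 42 + x = 180.
x = 180 - 113 = 67 degrees.

67 degrees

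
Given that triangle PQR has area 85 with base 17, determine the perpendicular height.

Area = (1/2) * base * height
height = 2 * Area / base
height = 2 * 85 / 17
height = 170 / 17
height = 10

10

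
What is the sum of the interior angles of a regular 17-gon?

The sum of interior angles of an n-sided polygon is (n - 2) * 180.
For n = 17: (17 - 2) * 180 = 15 * 180 = 2700 degrees.

2700 degrees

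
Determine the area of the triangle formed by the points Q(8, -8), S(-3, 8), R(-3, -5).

Shoelace: Area = (1/2)|8(8--5) + -3(-5--8) + -3(-8-8)| = (1/2)(143) = 143/2

143/2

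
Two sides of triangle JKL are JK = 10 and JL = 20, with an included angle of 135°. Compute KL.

When two sides and the included angle are known, the law of cosines gives the third side.
c^2 = a^2 + b^2 - 2ab cos(C) generalizes the Pythagorean theorem to non-right triangles.
Here: KL^2 = 100 + 400 - 400*(-sqrt(2)/2) = 200*sqrt(2) + 500
KL = 10*sqrt(2*sqrt(2) + 5)

10*sqrt(2*sqrt(2) + 5)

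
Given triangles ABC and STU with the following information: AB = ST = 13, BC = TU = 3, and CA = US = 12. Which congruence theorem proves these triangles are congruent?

The given information provides:
AB = ST = 13, BC = TU = 3, and CA = US = 12
This matches the SSS congruence theorem.
All three pairs of corresponding sides are equal (Side-Side-Side).

SSS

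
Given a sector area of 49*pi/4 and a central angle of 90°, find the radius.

r² = 360 × 49*pi/4 / (π × 90) = 49, so r = 7.

7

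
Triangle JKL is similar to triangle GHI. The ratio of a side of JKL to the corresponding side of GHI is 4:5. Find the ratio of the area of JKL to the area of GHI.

Area ratio = (side ratio)^2 = (4/5)^2 = 16:25.

16:25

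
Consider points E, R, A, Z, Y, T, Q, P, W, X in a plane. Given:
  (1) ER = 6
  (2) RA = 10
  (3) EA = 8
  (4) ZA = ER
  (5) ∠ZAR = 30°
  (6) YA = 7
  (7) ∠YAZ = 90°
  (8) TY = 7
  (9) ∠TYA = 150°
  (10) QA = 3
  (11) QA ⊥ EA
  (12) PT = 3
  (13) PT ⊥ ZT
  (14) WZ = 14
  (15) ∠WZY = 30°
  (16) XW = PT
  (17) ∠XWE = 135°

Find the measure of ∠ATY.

Step 1: By the law of cosines on triangle TYA: TA² = 7² + 7² − 2·7·7·cos(150°) = 182.87, so TA ≈ 13.52.
Step 2: By the inverse law of cosines on triangle ATY: cos(∠ATY) = (13.52² + 7² − 7²) / (2·13.52·7) = 182.87/189.32 = 0.9659, so ∠ATY = 15°.

Therefore, the measure of angle ∠ATY = 15°.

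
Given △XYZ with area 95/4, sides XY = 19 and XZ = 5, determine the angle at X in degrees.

sin(C) = 2 * 95/4 / (19 * 5) = 1/2, so C = arcsin(1/2) = 30°.
Since sin(180° - C) = sin(C), the obtuse angle 150° gives the same area, so C = 30° or C = 150°.

30° or 150°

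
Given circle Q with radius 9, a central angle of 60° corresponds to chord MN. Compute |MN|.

Chord length = 2r sin(θ/2)
= 2 × 9 × sin(60°/2)
= 2 × 9 × sin(30°)
= 9

9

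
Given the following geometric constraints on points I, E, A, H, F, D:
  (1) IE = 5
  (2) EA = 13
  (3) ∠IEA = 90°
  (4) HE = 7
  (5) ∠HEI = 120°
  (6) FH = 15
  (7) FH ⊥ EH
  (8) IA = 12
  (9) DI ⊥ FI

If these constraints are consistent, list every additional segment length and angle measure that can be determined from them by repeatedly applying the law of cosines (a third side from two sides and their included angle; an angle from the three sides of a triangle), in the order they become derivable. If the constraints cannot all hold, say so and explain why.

These constraints are not satisfiable: (1), (2) and (3) already determine IA: by the law of cosines IA² = 5² + 13² − 2·5·13·cos(90°) = 194, so IA = √194, which contradicts (8) IA = 12. No planar figure meets all of them, so nothing further can be derived.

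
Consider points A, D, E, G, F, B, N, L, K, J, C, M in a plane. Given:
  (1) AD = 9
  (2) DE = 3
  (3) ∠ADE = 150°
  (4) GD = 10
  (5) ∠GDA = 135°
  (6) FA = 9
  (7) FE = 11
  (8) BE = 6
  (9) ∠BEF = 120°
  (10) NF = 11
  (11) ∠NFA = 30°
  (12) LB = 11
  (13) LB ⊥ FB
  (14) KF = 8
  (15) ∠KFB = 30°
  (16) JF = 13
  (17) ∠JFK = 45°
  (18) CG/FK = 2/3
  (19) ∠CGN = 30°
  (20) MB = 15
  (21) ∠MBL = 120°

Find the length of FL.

Step 1: By the law of cosines on triangle BEF: BF² = 6² + 11² − 2·6·11·cos(120°) = 223, so BF ≈ 14.93.
Step 2: By the law of cosines on triangle FBL: FL² = 14.93² + 11² − 2·14.93·11·cos(90°) = 344, so FL = 2·√86.

Therefore, the length of FL = 2·√86.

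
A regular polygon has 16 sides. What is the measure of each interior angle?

Each interior angle of a regular n-gon is (n - 2) * 180 / n.
For n = 16: (16 - 2) * 180 / 16 = 2520/16 = 315/2 degrees.

315/2 degrees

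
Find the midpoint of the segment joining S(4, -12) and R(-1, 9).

M = ((x₁ + x₂)/2, (y₁ + y₂)/2)
= ((4 + -1)/2, (-12 + 9)/2)
= (3/2, -3/2) = (3/2, -3/2)

(3/2, -3/2)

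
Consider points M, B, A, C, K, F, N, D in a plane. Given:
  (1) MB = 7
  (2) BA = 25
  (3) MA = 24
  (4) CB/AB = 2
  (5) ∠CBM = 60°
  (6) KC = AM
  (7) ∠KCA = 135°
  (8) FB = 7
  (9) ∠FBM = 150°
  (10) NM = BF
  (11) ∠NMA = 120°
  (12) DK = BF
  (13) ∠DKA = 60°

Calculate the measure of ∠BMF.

Step 1: By the law of cosines on triangle MBF: MF² = 7² + 7² − 2·7·7·cos(150°) = 182.87, so MF ≈ 13.52.
Step 2: By the inverse law of cosines on triangle BMF: cos(∠BMF) = (7² + 13.52² − 7²) / (2·7·13.52) = 182.87/189.32 = 0.9659, so ∠BMF = 15°.

Therefore, the measure of angle ∠BMF = 15°.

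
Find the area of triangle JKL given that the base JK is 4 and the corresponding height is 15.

Area = (1/2) * base * height
Area = (1/2) * 4 * 15
Area = 30

30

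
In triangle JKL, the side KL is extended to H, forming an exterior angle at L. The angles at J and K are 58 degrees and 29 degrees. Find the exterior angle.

The interior angle at L is 180 - 58 - 29 = 93 degrees.
The exterior angle and interior angle at L are supplementary:
Exterior angle = 180 - 93 = 87 degrees.

87 degrees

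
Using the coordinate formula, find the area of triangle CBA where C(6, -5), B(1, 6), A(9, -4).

Using the Shoelace formula for a triangle:
Area = (1/2)|x0(y1 - y2) + x1(y2 - y0) + x2(y0 - y1)|
Area = (1/2)|6(6 - -4) + 1(-4 - -5) + 9(-5 - 6)|
Area = (1/2)|60 + 1 + -99|
Area = (1/2)|-38|
Area = (1/2)(38)
Area = 19

19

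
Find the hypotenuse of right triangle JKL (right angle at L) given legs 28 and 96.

JK = sqrt(28^2 + 96^2) = sqrt(10000) = 100

100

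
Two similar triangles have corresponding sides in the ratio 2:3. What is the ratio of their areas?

Area ratio = (side ratio)^2 = (2/3)^2 = 4:9.

4:9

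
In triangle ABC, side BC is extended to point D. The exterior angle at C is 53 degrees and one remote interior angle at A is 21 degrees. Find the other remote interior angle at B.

angle B = 53 - 21 = 32 degrees (exterior angle theorem).

32 degrees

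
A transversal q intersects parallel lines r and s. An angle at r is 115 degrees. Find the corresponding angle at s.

Corresponding angles are equal: 115 degrees.

115 degrees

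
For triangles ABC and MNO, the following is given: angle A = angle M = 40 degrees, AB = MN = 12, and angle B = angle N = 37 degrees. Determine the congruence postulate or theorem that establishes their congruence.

The given information provides:
angle A = angle M = 40 degrees, AB = MN = 12, and angle B = angle N = 37 degrees
This matches the ASA congruence theorem.
Two pairs of corresponding angles and the included side are equal (Angle-Side-Angle).

ASA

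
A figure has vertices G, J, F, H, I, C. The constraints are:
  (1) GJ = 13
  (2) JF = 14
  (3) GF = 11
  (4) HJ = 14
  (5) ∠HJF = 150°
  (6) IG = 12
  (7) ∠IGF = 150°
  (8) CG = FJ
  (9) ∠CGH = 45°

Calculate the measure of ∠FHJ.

Step 1: By the law of cosines on triangle HJF: HF² = 14² + 14² − 2·14·14·cos(150°) = 731.48, so HF ≈ 27.05.
Step 2: By the inverse law of cosines on triangle FHJ: cos(∠FHJ) = (27.05² + 14² − 14²) / (2·27.05·14) = 731.48/757.29 = 0.9659, so ∠FHJ = 15°.

Therefore, the measure of angle ∠FHJ = 15°.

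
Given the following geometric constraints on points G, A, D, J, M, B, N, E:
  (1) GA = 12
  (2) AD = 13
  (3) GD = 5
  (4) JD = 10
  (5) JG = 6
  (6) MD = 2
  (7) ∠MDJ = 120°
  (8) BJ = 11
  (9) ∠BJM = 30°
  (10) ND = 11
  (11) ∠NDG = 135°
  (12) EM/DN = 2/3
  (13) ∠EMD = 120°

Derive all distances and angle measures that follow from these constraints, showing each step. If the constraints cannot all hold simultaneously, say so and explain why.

The constraints are consistent.

From the given relations:
  EM = 2/3·DN = 2/3·11 ≈ 7.33

Step 1: From GD = 5, DN = 11, and ∠GDN = 135°, by the law of cosines:
  GN² = GD² + DN² - 2·GD·DN·cos(135°) = 25 + 121 + 77.78 = 223.8
  GN ≈ 14.96

Step 2: From DM = 2, ME = 7.33, and ∠DME = 120°, by the law of cosines:
  DE² = DM² + ME² - 2·DM·ME·cos(120°) = 4 + 53.78 + 14.67 = 72.44
  DE ≈ 8.51

Step 3: From JD = 10, DM = 2, and ∠JDM = 120°, by the law of cosines:
  JM² = JD² + DM² - 2·JD·DM·cos(120°) = 100 + 4 + 20 = 124
  JM = 2·√31

Step 4: From GA = 12, GD = 5, AD = 13, by the inverse law of cosines:
  cos(∠AGD) = (GA² + GD² - AD²) / (2·GA·GD)
  ∠AGD = 90°

Step 5: From GD = 5, GJ = 6, DJ = 10, by the inverse law of cosines:
  cos(∠DGJ) = (GD² + GJ² - DJ²) / (2·GD·GJ)
  ∠DGJ = 130.54°

Step 6: From AD = 13, AG = 12, DG = 5, by the inverse law of cosines:
  cos(∠DAG) = (AD² + AG² - DG²) / (2·AD·AG)
  ∠DAG = 22.62°

Step 7: From DA = 13, DG = 5, AG = 12, by the inverse law of cosines:
  cos(∠ADG) = (DA² + DG² - AG²) / (2·DA·DG)
  ∠ADG = 67.38°

Step 8: From DG = 5, DJ = 10, GJ = 6, by the inverse law of cosines:
  cos(∠GDJ) = (DG² + DJ² - GJ²) / (2·DG·DJ)
  ∠GDJ = 27.13°

Step 9: From JD = 10, JG = 6, DG = 5, by the inverse law of cosines:
  cos(∠DJG) = (JD² + JG² - DG²) / (2·JD·JG)
  ∠DJG = 22.33°

Step 10: From MJ = 2·√31, JB = 11, and ∠MJB = 30°, by the law of cosines:
  MB² = MJ² + JB² - 2·MJ·JB·cos(30°) = 124 + 121 - 212.2 = 32.84
  MB ≈ 5.73

Step 11: From GD = 5, GN = 14.96, DN = 11, by the inverse law of cosines:
  cos(∠DGN) = (GD² + GN² - DN²) / (2·GD·GN)
  ∠DGN = 31.33°

Step 12: From DE = 8.51, DM = 2, EM = 7.33, by the inverse law of cosines:
  cos(∠EDM) = (DE² + DM² - EM²) / (2·DE·DM)
  ∠EDM = 48.26°

Step 13: From JD = 10, JM = 2·√31, DM = 2, by the inverse law of cosines:
  cos(∠DJM) = (JD² + JM² - DM²) / (2·JD·JM)
  ∠DJM = 8.95°

Step 14: From MD = 2, MJ = 2·√31, DJ = 10, by the inverse law of cosines:
  cos(∠DMJ) = (MD² + MJ² - DJ²) / (2·MD·MJ)
  ∠DMJ = 51.05°

Step 15: From ND = 11, NG = 14.96, DG = 5, by the inverse law of cosines:
  cos(∠DNG) = (ND² + NG² - DG²) / (2·ND·NG)
  ∠DNG = 13.67°

Step 16: From ED = 8.51, EM = 7.33, DM = 2, by the inverse law of cosines:
  cos(∠DEM) = (ED² + EM² - DM²) / (2·ED·EM)
  ∠DEM = 11.74°

Step 17: From MB = 5.73, MJ = 2·√31, BJ = 11, by the inverse law of cosines:
  cos(∠BMJ) = (MB² + MJ² - BJ²) / (2·MB·MJ)
  ∠BMJ = 73.69°

Step 18: From BJ = 11, BM = 5.73, JM = 2·√31, by the inverse law of cosines:
  cos(∠JBM) = (BJ² + BM² - JM²) / (2·BJ·BM)
  ∠JBM = 76.31°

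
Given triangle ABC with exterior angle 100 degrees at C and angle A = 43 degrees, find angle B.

By the exterior angle theorem: exterior angle = sum of remote interior angles.
100 = 43 + angle B
angle B = 100 - 43 = 57 degrees

57 degrees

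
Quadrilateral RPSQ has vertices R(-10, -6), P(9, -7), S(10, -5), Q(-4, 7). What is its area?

Shoelace: sum of cross terms = 293, Area = (1/2)|293| = 293/2

293/2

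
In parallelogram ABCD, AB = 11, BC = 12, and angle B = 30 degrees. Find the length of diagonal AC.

The diagonal of a parallelogram can be found by treating two adjacent sides and the diagonal as a triangle.
Applying the law of cosines with sides 11, 12 and included angle 30°:
d^2 = 121 + 144 - 264*cos(30°) = 265 - 132*sqrt(3)
d = sqrt(265 - 132*sqrt(3))

sqrt(265 - 132*sqrt(3))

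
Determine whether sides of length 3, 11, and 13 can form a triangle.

Yes.
The triangle inequality requires that the sum of any two sides exceeds the third.
Here 3 + 11 = 14 > 13, so the condition is met.

Yes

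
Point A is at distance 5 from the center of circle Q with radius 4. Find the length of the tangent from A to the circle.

The tangent, radius, and line from the external point to the center form a right triangle.
The right angle is where the tangent meets the radius.
By the Pythagorean theorem: tangent² + 4² = 5²
tangent² = 25 - 16 = 9
tangent = 3

3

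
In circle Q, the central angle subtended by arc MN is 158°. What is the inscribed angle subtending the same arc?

By the inscribed angle theorem, the inscribed angle is half the central angle.
Inscribed angle = 158° / 2 = 79°

79°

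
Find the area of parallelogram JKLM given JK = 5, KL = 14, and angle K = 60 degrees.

Area = a * b * sin(theta)
Area = 5 * 14 * sin(60 degrees)
Area = 70 * sqrt(3)/2
Area = 35*sqrt(3)

35*sqrt(3)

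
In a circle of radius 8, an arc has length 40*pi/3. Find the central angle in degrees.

The full circumference is 2πr = 16*pi.
The arc is 40*pi/3 / 16*pi = 5/6 of the full circle.
So the central angle = 5/6 × 360° = 300°.

300°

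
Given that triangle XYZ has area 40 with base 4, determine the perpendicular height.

height = 2 * 40 / 4 = 20

20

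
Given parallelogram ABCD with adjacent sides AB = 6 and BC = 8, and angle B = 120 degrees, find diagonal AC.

Law of cosines: d^2 = 6^2 + 8^2 - 2(6)(8)cos(120°) = 148, so d = 2*sqrt(37).

2*sqrt(37)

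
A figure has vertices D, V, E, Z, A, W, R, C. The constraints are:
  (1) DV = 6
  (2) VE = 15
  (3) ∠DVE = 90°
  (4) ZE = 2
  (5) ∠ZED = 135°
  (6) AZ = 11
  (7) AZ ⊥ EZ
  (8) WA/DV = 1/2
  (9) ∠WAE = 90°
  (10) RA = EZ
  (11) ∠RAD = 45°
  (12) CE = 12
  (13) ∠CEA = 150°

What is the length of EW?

From the given relations: WA = 1/2·DV = 1/2·6 = 3.
Step 1: By the law of cosines on triangle EZA: EA² = 2² + 11² − 2·2·11·cos(90°) = 125, so EA = 5·√5.
Step 2: By the law of cosines on triangle EAW: EW² = (5·√5)² + 3² − 2·5·√5·3·cos(90°) = 134, so EW = √134.

Therefore, the length of EW = √134.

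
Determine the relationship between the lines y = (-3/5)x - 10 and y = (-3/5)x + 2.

Slope of line 1: m1 = -3/5
Slope of line 2: m2 = -3/5
Two lines are parallel if and only if they have equal slopes (or both are vertical).
Here m1 = m2 = -3/5, confirming the lines are parallel.

Parallel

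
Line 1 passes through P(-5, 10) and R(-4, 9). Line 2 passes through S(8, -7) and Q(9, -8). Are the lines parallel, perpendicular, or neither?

Slope of line 1: m1 = (9 - 10)/(-4 - -5) = -1/1 = -1
Slope of line 2: m2 = (-8 - -7)/(9 - 8) = -1/1 = -1
Two lines are parallel if and only if they have equal slopes (or both are vertical).
Here m1 = m2 = -1, confirming the lines are parallel.

Parallel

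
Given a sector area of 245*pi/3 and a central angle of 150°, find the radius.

Sector area A = πr² × θ/360, so r² = 360A / (πθ).
r² = 360 × 245*pi/3 / (π × 150)
r² = 196
r = 14

14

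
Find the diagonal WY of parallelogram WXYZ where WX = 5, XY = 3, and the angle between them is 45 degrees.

The diagonal of a parallelogram can be found by treating two adjacent sides and the diagonal as a triangle.
Applying the law of cosines with sides 5, 3 and included angle 45°:
d^2 = 25 + 9 - 30*cos(45°) = 34 - 15*sqrt(2)
d = sqrt(34 - 15*sqrt(2))

sqrt(34 - 15*sqrt(2))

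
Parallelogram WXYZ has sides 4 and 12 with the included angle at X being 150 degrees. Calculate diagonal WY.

Using the law of cosines:
d^2 = 4^2 + 12^2 - 2(4)(12)cos(150 degrees)
d^2 = 16 + 144 - 96*-sqrt(3)/2
d^2 = 48*sqrt(3) + 160
d = 4*sqrt(3*sqrt(3) + 10)

4*sqrt(3*sqrt(3) + 10)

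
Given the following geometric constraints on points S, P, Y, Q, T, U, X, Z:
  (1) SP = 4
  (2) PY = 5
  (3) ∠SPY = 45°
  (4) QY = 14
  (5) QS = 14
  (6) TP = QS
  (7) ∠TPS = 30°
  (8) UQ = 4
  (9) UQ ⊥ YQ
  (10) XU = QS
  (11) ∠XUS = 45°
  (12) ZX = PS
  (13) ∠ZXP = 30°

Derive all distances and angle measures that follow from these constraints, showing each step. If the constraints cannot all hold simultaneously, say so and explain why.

The constraints are consistent.

From the given relations:
  TP = QS = 14
  XU = QS = 14
  ZX = PS = 4

Step 1: From SP = 4, PY = 5, and ∠SPY = 45°, by the law of cosines:
  SY² = SP² + PY² - 2·SP·PY·cos(45°) = 16 + 25 - 28.28 = 12.72
  SY ≈ 3.57

Step 2: From SP = 4, PT = 14, and ∠SPT = 30°, by the law of cosines:
  ST² = SP² + PT² - 2·SP·PT·cos(30°) = 16 + 196 - 96.99 = 115
  ST ≈ 10.72

Step 3: From YQ = 14, QU = 4, and ∠YQU = 90°, by the law of cosines:
  YU² = YQ² + QU² - 2·YQ·QU·cos(90°) = 196 + 16 - 0 = 212
  YU = 2·√53

Step 4: From SP = 4, ST = 10.72, PT = 14, by the inverse law of cosines:
  cos(∠PST) = (SP² + ST² - PT²) / (2·SP·ST)
  ∠PST = 139.25°

Step 5: From SP = 4, SY = 3.57, PY = 5, by the inverse law of cosines:
  cos(∠PSY) = (SP² + SY² - PY²) / (2·SP·SY)
  ∠PSY = 82.52°

Step 6: From SQ = 14, SY = 3.57, QY = 14, by the inverse law of cosines:
  cos(∠QSY) = (SQ² + SY² - QY²) / (2·SQ·SY)
  ∠QSY = 82.68°

Step 7: From YP = 5, YS = 3.57, PS = 4, by the inverse law of cosines:
  cos(∠PYS) = (YP² + YS² - PS²) / (2·YP·YS)
  ∠PYS = 52.48°

Step 8: From YQ = 14, YS = 3.57, QS = 14, by the inverse law of cosines:
  cos(∠QYS) = (YQ² + YS² - QS²) / (2·YQ·YS)
  ∠QYS = 82.68°

Step 9: From YQ = 14, YU = 2·√53, QU = 4, by the inverse law of cosines:
  cos(∠QYU) = (YQ² + YU² - QU²) / (2·YQ·YU)
  ∠QYU = 15.95°

Step 10: From QS = 14, QY = 14, SY = 3.57, by the inverse law of cosines:
  cos(∠SQY) = (QS² + QY² - SY²) / (2·QS·QY)
  ∠SQY = 14.63°

Step 11: From TP = 14, TS = 10.72, PS = 4, by the inverse law of cosines:
  cos(∠PTS) = (TP² + TS² - PS²) / (2·TP·TS)
  ∠PTS = 10.75°

Step 12: From UQ = 4, UY = 2·√53, QY = 14, by the inverse law of cosines:
  cos(∠QUY) = (UQ² + UY² - QY²) / (2·UQ·UY)
  ∠QUY = 74.05°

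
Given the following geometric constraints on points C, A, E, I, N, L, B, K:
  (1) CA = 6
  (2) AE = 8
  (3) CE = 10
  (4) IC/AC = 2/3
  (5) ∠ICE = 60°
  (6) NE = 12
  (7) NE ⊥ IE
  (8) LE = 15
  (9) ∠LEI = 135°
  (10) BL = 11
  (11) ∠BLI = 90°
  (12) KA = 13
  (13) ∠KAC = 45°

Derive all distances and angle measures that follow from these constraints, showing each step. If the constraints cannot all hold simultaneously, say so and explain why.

The constraints are consistent.

From the given relations:
  IC = 2/3·AC = 2/3·6 = 4

Step 1: From CA = 6, AK = 13, and ∠CAK = 45°, by the law of cosines:
  CK² = CA² + AK² - 2·CA·AK·cos(45°) = 36 + 169 - 110.3 = 94.69
  CK ≈ 9.73

Step 2: From EC = 10, CI = 4, and ∠ECI = 60°, by the law of cosines:
  EI² = EC² + CI² - 2·EC·CI·cos(60°) = 100 + 16 - 40 = 76
  EI = 2·√19

Step 3: From CA = 6, CE = 10, AE = 8, by the inverse law of cosines:
  cos(∠ACE) = (CA² + CE² - AE²) / (2·CA·CE)
  ∠ACE = 53.13°

Step 4: From AC = 6, AE = 8, CE = 10, by the inverse law of cosines:
  cos(∠CAE) = (AC² + AE² - CE²) / (2·AC·AE)
  ∠CAE = 90°

Step 5: From EA = 8, EC = 10, AC = 6, by the inverse law of cosines:
  cos(∠AEC) = (EA² + EC² - AC²) / (2·EA·EC)
  ∠AEC = 36.87°

Step 6: From IE = 2·√19, EN = 12, and ∠IEN = 90°, by the law of cosines:
  IN² = IE² + EN² - 2·IE·EN·cos(90°) = 76 + 144 - 0 = 220
  IN = 2·√55

Step 7: From IE = 2·√19, EL = 15, and ∠IEL = 135°, by the law of cosines:
  IL² = IE² + EL² - 2·IE·EL·cos(135°) = 76 + 225 + 184.9 = 485.9
  IL ≈ 22.04

Step 8: From CA = 6, CK = 9.73, AK = 13, by the inverse law of cosines:
  cos(∠ACK) = (CA² + CK² - AK²) / (2·CA·CK)
  ∠ACK = 109.15°

Step 9: From EC = 10, EI = 2·√19, CI = 4, by the inverse law of cosines:
  cos(∠CEI) = (EC² + EI² - CI²) / (2·EC·EI)
  ∠CEI = 23.41°

Step 10: From IC = 4, IE = 2·√19, CE = 10, by the inverse law of cosines:
  cos(∠CIE) = (IC² + IE² - CE²) / (2·IC·IE)
  ∠CIE = 96.59°

Step 11: From KA = 13, KC = 9.73, AC = 6, by the inverse law of cosines:
  cos(∠AKC) = (KA² + KC² - AC²) / (2·KA·KC)
  ∠AKC = 25.85°

Step 12: From IL = 22.04, LB = 11, and ∠ILB = 90°, by the law of cosines:
  IB² = IL² + LB² - 2·IL·LB·cos(90°) = 485.9 + 121 - 0 = 606.9
  IB ≈ 24.64

Step 13: From IE = 2·√19, IL = 22.04, EL = 15, by the inverse law of cosines:
  cos(∠EIL) = (IE² + IL² - EL²) / (2·IE·IL)
  ∠EIL = 28.76°

Step 14: From IE = 2·√19, IN = 2·√55, EN = 12, by the inverse law of cosines:
  cos(∠EIN) = (IE² + IN² - EN²) / (2·IE·IN)
  ∠EIN = 54°

Step 15: From NE = 12, NI = 2·√55, EI = 2·√19, by the inverse law of cosines:
  cos(∠ENI) = (NE² + NI² - EI²) / (2·NE·NI)
  ∠ENI = 36°

Step 16: From LE = 15, LI = 22.04, EI = 2·√19, by the inverse law of cosines:
  cos(∠ELI) = (LE² + LI² - EI²) / (2·LE·LI)
  ∠ELI = 16.24°

Step 17: From IB = 24.64, IL = 22.04, BL = 11, by the inverse law of cosines:
  cos(∠BIL) = (IB² + IL² - BL²) / (2·IB·IL)
  ∠BIL = 26.52°

Step 18: From BI = 24.64, BL = 11, IL = 22.04, by the inverse law of cosines:
  cos(∠IBL) = (BI² + BL² - IL²) / (2·BI·BL)
  ∠IBL = 63.48°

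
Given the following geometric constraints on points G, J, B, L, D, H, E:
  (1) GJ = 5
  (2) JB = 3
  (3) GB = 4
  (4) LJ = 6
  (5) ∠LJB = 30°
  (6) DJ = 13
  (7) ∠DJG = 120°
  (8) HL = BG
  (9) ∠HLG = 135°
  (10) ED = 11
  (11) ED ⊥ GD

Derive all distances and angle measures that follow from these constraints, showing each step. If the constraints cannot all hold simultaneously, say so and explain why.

The constraints are consistent.

From the given relations:
  HL = BG = 4

Step 1: From GJ = 5, JD = 13, and ∠GJD = 120°, by the law of cosines:
  GD² = GJ² + JD² - 2·GJ·JD·cos(120°) = 25 + 169 + 65 = 259
  GD ≈ 16.09

Step 2: From BJ = 3, JL = 6, and ∠BJL = 30°, by the law of cosines:
  BL² = BJ² + JL² - 2·BJ·JL·cos(30°) = 9 + 36 - 31.18 = 13.82
  BL ≈ 3.72

Step 3: From GB = 4, GJ = 5, BJ = 3, by the inverse law of cosines:
  cos(∠BGJ) = (GB² + GJ² - BJ²) / (2·GB·GJ)
  ∠BGJ = 36.87°

Step 4: From JB = 3, JG = 5, BG = 4, by the inverse law of cosines:
  cos(∠BJG) = (JB² + JG² - BG²) / (2·JB·JG)
  ∠BJG = 53.13°

Step 5: From BG = 4, BJ = 3, GJ = 5, by the inverse law of cosines:
  cos(∠GBJ) = (BG² + BJ² - GJ²) / (2·BG·BJ)
  ∠GBJ = 90°

Step 6: From GD = 16.09, DE = 11, and ∠GDE = 90°, by the law of cosines:
  GE² = GD² + DE² - 2·GD·DE·cos(90°) = 259 + 121 - 0 = 380
  GE = 2·√95

Step 7: From GD = 16.09, GJ = 5, DJ = 13, by the inverse law of cosines:
  cos(∠DGJ) = (GD² + GJ² - DJ²) / (2·GD·GJ)
  ∠DGJ = 44.39°

Step 8: From BJ = 3, BL = 3.72, JL = 6, by the inverse law of cosines:
  cos(∠JBL) = (BJ² + BL² - JL²) / (2·BJ·BL)
  ∠JBL = 126.21°

Step 9: From LB = 3.72, LJ = 6, BJ = 3, by the inverse law of cosines:
  cos(∠BLJ) = (LB² + LJ² - BJ²) / (2·LB·LJ)
  ∠BLJ = 23.79°

Step 10: From DG = 16.09, DJ = 13, GJ = 5, by the inverse law of cosines:
  cos(∠GDJ) = (DG² + DJ² - GJ²) / (2·DG·DJ)
  ∠GDJ = 15.61°

Step 11: From GD = 16.09, GE = 2·√95, DE = 11, by the inverse law of cosines:
  cos(∠DGE) = (GD² + GE² - DE²) / (2·GD·GE)
  ∠DGE = 34.35°

Step 12: From ED = 11, EG = 2·√95, DG = 16.09, by the inverse law of cosines:
  cos(∠DEG) = (ED² + EG² - DG²) / (2·ED·EG)
  ∠DEG = 55.65°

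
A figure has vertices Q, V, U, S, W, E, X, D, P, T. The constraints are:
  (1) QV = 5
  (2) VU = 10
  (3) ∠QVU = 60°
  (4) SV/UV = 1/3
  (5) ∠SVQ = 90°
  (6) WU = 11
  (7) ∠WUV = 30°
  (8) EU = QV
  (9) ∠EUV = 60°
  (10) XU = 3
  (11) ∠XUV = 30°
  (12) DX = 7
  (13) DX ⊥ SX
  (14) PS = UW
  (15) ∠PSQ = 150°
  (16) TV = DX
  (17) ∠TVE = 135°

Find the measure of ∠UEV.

From the given relations: EU = QV = 5.
Step 1: By the law of cosines on triangle EUV: EV² = 5² + 10² − 2·5·10·cos(60°) = 75, so EV = 5·√3.
Step 2: By the inverse law of cosines on triangle UEV: cos(∠UEV) = (5² + (5·√3)² − 10²) / (2·5·5·√3) = 0/86.6 = 0, so ∠UEV = 90°.

Therefore, the measure of angle ∠UEV = 90°.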